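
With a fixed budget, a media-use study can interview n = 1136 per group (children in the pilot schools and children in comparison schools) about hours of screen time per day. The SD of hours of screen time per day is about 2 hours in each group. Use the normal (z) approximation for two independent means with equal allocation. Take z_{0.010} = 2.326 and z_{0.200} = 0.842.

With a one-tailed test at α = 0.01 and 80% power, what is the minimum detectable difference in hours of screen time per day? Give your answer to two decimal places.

Minimum detectable difference ≈ 0.27 hours

δ = (z_α + z_β) · √((σ₁²+σ₂²)/n)
  = (2.326 + 0.842) · √(8/1136)
  = 3.168 · √0.00704
  = 3.168 · 0.0839
  = 0.2659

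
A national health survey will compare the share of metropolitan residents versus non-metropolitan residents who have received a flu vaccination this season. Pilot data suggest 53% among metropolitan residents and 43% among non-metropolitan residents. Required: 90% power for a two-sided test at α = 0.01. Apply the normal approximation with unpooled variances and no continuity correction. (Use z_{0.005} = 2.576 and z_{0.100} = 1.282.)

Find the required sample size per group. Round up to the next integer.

n = (z_{α/2} + z_β)² · [p₁(1−p₁) + p₂(1−p₂)] / (p₁ − p₂)²
  = (2.576 + 1.282)² · (0.53·0.47 + 0.43·0.57) / (0.10)²
  = (3.858)² · (0.2491 + 0.2451) / 0.0100
  = 14.8842 · 0.4942 / 0.0100
  = 735.58
Round up → n = 736 per group.

n = 736 per group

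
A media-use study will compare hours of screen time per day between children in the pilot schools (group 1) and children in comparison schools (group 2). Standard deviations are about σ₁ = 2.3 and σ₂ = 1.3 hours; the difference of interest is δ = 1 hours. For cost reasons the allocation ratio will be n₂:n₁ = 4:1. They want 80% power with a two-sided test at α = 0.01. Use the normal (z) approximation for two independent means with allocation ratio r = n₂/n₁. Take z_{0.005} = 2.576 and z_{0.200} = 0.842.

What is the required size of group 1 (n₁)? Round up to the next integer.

n₁ = 67

n₁ = (z_{α/2} + z_β)² · (σ₁² + σ₂²/r) / δ²
   = (2.576 + 0.842)² · (2.3² + 1.3²/4) / 1²
   = 11.6827 · (5.29 + 0.4225) / 1
   = 11.6827 · 5.7125 / 1
   = 66.74
Round up → n₁ = 67; n₂ = r·n₁ = 4 × 67 = 268.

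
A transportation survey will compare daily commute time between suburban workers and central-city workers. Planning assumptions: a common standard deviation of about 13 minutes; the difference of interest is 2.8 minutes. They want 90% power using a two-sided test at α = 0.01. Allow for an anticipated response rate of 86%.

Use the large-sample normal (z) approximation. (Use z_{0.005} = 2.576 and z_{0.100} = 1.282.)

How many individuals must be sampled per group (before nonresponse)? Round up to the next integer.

n = 747 per group

n = (z_{α/2} + z_β)² · (σ₁² + σ₂²) / δ²
  = (2.576 + 1.282)² · (2·13² = 338) / 2.8²
  = 14.8842 · 338 / 7.84
  = 641.69
Adjust for 86% response: 641.69 / 0.86 = 746.15.
Round up → n = 747 per group.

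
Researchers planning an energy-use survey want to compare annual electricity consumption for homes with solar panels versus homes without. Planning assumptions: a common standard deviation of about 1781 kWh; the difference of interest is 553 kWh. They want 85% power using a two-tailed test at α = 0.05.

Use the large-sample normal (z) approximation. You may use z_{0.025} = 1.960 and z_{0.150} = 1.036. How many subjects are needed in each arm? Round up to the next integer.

n = 187 per group

n = (z_{α/2} + z_β)² · (σ₁² + σ₂²) / δ²
  = (1.960 + 1.036)² · (2·1781² = 6343922) / 553²
  = 8.9760 · 6343922 / 305809
  = 186.20
Round up → n = 187 per group.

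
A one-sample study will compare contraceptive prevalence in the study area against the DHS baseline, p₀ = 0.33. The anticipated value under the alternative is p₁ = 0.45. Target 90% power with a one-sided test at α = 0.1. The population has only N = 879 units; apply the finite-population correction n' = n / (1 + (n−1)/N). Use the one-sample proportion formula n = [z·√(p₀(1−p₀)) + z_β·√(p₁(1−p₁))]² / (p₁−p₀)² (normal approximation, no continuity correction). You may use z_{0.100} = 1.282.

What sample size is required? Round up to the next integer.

n = [z_α·√(p₀q₀) + z_β·√(p₁q₁)]² / (p₁ − p₀)²
  = [1.282·√(0.33·0.67) + 1.282·√(0.45·0.55)]² / (0.12)²
  = [1.282·0.4702 + 1.282·0.4975]² / 0.0144
  = [1.2406]² / 0.0144
  = 106.88
Finite-population correction (N = 879): 106.88 / (1 + (106.88 − 1)/879) = 95.39.
Round up → n = 96.

n = 96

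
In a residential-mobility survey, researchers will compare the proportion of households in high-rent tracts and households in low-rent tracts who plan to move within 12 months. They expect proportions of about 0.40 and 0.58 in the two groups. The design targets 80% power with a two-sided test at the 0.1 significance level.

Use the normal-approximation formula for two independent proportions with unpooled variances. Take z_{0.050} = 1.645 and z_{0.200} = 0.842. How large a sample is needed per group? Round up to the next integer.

n = 93 per group

n = (z_{α/2} + z_β)² · [p₁(1−p₁) + p₂(1−p₂)] / (p₁ − p₂)²
  = (1.645 + 0.842)² · (0.40·0.60 + 0.58·0.42) / (-0.18)²
  = (2.487)² · (0.2400 + 0.2436) / 0.0324
  = 6.1852 · 0.4836 / 0.0324
  = 92.32
Round up → n = 93 per group.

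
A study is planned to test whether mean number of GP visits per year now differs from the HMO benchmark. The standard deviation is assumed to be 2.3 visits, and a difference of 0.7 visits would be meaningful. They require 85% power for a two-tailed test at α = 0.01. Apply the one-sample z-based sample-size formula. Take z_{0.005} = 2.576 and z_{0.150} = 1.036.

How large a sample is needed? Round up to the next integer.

n = (z_{α/2} + z_β)² · σ² / δ²
  = (2.576 + 1.036)² · 2.3² / 0.7²
  = 13.0465 · 5.29 / 0.49
  = 140.85
Round up → n = 141.

n = 141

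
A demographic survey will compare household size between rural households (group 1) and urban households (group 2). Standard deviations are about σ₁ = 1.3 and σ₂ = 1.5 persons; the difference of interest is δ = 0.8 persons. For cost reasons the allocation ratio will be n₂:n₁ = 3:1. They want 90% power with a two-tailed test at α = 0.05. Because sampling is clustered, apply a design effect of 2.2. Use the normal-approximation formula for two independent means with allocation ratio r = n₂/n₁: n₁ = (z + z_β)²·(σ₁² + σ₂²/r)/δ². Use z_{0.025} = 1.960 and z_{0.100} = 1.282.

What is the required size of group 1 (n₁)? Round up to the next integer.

n₁ = (z_{α/2} + z_β)² · (σ₁² + σ₂²/r) / δ²
   = (1.960 + 1.282)² · (1.3² + 1.5²/3) / 0.8²
   = 10.5106 · (1.69 + 0.75) / 0.64
   = 10.5106 · 2.44 / 0.64
   = 40.07
Design effect: 2.2 × 40.07 = 88.16.
Round up → n₁ = 89; n₂ = r·n₁ = 3 × 89 = 267.

n₁ = 89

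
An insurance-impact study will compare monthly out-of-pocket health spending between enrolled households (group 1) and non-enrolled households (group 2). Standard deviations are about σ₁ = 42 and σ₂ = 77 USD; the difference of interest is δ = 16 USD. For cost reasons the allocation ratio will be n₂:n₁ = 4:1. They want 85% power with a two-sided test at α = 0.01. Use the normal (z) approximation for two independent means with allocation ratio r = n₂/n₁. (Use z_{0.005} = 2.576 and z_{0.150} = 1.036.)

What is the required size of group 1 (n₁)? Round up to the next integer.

n₁ = (z_{α/2} + z_β)² · (σ₁² + σ₂²/r) / δ²
   = (2.576 + 1.036)² · (42² + 77²/4) / 16²
   = 13.0465 · (1764 + 1482.2) / 256
   = 13.0465 · 3246.2 / 256
   = 165.44
Round up → n₁ = 166; n₂ = r·n₁ = 4 × 166 = 664.

n₁ = 166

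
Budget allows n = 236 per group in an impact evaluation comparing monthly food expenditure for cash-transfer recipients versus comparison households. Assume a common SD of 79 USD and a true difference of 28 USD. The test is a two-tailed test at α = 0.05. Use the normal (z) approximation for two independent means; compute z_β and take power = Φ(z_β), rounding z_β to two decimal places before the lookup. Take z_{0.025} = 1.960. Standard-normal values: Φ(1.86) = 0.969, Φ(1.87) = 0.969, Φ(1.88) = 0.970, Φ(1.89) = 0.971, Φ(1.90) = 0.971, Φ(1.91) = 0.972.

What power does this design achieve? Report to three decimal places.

Power ≈ 0.971

z_β = δ·√(n/(σ₁²+σ₂²)) − z_{α/2}
    = 28 · √(236/12482) − 1.960
    = 28 · 0.13750 − 1.960
    = 3.8501 − 1.960 = 1.8901 → 1.89
Power = Φ(1.89) = 0.971.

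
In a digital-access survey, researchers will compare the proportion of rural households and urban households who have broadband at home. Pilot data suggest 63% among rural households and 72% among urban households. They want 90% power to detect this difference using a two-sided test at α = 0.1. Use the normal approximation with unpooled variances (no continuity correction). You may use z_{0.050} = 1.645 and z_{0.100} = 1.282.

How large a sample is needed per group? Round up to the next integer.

n = 460 per group

n = (z_{α/2} + z_β)² · [p₁(1−p₁) + p₂(1−p₂)] / (p₁ − p₂)²
  = (1.645 + 1.282)² · (0.63·0.37 + 0.72·0.28) / (-0.09)²
  = (2.927)² · (0.2331 + 0.2016) / 0.0081
  = 8.5673 · 0.4347 / 0.0081
  = 459.78
Round up → n = 460 per group.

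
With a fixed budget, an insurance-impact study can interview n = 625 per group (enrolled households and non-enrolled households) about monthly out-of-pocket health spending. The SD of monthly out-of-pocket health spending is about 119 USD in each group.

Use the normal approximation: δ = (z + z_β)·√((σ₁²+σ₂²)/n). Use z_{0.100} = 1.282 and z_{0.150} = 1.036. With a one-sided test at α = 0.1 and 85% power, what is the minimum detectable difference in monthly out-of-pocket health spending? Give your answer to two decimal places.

Minimum detectable difference ≈ 15.60 USD

δ = (z_α + z_β) · √((σ₁²+σ₂²)/n)
  = (1.282 + 1.036) · √(28322/625)
  = 2.318 · √45.3152
  = 2.318 · 6.7317
  = 15.6040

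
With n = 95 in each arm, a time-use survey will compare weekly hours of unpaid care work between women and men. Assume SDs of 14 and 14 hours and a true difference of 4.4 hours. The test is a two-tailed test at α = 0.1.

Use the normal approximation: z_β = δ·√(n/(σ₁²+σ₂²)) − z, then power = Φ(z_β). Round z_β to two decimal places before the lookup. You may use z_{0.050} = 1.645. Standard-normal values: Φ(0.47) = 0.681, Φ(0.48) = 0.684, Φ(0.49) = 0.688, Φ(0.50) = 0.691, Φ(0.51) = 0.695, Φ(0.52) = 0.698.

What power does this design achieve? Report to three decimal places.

z_β = δ·√(n/(σ₁²+σ₂²)) − z_{α/2}
    = 4.4 · √(95/392) − 1.645
    = 4.4 · 0.49229 − 1.645
    = 2.1661 − 1.645 = 0.5211 → 0.52
Power = Φ(0.52) = 0.698.

Power ≈ 0.698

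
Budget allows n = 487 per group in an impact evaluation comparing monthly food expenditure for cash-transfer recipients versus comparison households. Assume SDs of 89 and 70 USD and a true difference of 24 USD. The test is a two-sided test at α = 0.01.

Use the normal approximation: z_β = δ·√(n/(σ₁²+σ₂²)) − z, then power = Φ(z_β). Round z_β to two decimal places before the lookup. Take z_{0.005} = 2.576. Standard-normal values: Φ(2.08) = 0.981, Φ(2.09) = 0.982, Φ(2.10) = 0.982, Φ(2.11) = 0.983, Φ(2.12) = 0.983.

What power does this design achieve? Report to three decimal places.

z_β = δ·√(n/(σ₁²+σ₂²)) − z_{α/2}
    = 24 · √(487/12821) − 2.576
    = 24 · 0.19490 − 2.576
    = 4.6775 − 2.576 = 2.1015 → 2.10
Power = Φ(2.10) = 0.982.

Power ≈ 0.982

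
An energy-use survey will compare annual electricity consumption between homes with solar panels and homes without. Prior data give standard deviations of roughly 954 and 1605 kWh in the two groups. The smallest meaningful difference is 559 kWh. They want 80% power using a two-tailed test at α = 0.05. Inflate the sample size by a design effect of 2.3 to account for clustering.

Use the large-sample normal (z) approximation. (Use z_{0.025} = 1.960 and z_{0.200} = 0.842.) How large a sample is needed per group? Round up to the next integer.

n = 202 per group

n = (z_{α/2} + z_β)² · (σ₁² + σ₂²) / δ²
  = (1.960 + 0.842)² · (954² + 1605² = 3486141) / 559²
  = 7.8512 · 3486141 / 312481
  = 87.59
Design effect: 2.3 × 87.59 = 201.46.
Round up → n = 202 per group.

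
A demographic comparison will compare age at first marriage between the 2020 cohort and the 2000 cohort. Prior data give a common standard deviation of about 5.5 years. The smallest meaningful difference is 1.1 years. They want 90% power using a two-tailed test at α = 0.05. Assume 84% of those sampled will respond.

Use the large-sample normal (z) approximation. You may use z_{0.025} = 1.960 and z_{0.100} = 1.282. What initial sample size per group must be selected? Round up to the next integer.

n = (z_{α/2} + z_β)² · (σ₁² + σ₂²) / δ²
  = (1.960 + 1.282)² · (2·5.5² = 60.5) / 1.1²
  = 10.5106 · 60.5 / 1.21
  = 525.53
Adjust for 84% response: 525.53 / 0.84 = 625.63.
Round up → n = 626 per group.

n = 626 per group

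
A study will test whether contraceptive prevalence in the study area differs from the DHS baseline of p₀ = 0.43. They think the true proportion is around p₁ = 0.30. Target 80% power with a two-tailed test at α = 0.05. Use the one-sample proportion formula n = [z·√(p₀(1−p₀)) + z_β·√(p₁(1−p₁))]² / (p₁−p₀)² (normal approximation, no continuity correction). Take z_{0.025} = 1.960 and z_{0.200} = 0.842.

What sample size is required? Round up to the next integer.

n = 109

n = [z_{α/2}·√(p₀q₀) + z_β·√(p₁q₁)]² / (p₁ − p₀)²
  = [1.960·√(0.43·0.57) + 0.842·√(0.30·0.70)]² / (-0.13)²
  = [1.960·0.4951 + 0.842·0.4583]² / 0.0169
  = [1.3562]² / 0.0169
  = 108.83
Round up → n = 109.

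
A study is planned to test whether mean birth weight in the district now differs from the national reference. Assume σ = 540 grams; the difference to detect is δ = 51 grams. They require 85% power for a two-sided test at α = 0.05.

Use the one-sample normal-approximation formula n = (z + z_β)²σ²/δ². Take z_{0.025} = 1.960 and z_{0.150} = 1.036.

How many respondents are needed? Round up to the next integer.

n = (z_{α/2} + z_β)² · σ² / δ²
  = (1.960 + 1.036)² · 540² / 51²
  = 8.9760 · 291600 / 2601
  = 1006.31
Round up → n = 1007.

n = 1007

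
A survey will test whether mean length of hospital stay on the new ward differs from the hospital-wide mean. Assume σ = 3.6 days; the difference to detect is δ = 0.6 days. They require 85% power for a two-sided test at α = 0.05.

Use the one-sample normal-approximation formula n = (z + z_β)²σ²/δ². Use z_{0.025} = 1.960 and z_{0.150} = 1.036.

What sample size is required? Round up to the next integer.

n = (z_{α/2} + z_β)² · σ² / δ²
  = (1.960 + 1.036)² · 3.6² / 0.6²
  = 8.9760 · 12.96 / 0.36
  = 323.14
Round up → n = 324.

n = 324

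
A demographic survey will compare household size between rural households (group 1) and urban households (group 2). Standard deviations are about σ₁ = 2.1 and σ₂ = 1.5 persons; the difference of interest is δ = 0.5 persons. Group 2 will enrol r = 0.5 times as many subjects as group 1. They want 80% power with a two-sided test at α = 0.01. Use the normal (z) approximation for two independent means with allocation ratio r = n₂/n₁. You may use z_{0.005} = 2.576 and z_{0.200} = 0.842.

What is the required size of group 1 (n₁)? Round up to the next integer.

n₁ = (z_{α/2} + z_β)² · (σ₁² + σ₂²/r) / δ²
   = (2.576 + 0.842)² · (2.1² + 1.5²/0.5) / 0.5²
   = 11.6827 · (4.41 + 4.5) / 0.25
   = 11.6827 · 8.91 / 0.25
   = 416.37
Round up → n₁ = 417; n₂ = r·n₁ = 0.5 × 417 = 209.

n₁ = 417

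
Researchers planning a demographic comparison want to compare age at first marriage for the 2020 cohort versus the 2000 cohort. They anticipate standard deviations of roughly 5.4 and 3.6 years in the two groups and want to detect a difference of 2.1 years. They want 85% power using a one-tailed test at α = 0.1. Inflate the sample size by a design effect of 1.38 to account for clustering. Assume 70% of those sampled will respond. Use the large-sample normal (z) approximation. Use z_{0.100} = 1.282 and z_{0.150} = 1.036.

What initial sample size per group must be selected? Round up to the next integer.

n = 102 per group

n = (z_α + z_β)² · (σ₁² + σ₂²) / δ²
  = (1.282 + 1.036)² · (5.4² + 3.6² = 42.12) / 2.1²
  = 5.3731 · 42.12 / 4.41
  = 51.32
Design effect: 1.38 × 51.32 = 70.82.
Adjust for 70% response: 70.82 / 0.70 = 101.17.
Round up → n = 102 per group.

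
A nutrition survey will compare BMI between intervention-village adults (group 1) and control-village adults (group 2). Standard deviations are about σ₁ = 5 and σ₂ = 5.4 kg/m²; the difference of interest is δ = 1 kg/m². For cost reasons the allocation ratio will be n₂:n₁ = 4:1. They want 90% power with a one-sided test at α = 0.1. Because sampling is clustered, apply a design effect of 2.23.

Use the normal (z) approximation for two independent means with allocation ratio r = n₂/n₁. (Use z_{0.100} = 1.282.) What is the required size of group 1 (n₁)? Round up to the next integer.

n₁ = (z_α + z_β)² · (σ₁² + σ₂²/r) / δ²
   = (1.282 + 1.282)² · (5² + 5.4²/4) / 1²
   = 6.5741 · (25 + 7.29) / 1
   = 6.5741 · 32.29 / 1
   = 212.28
Design effect: 2.23 × 212.28 = 473.38.
Round up → n₁ = 474; n₂ = r·n₁ = 4 × 474 = 1896.

n₁ = 474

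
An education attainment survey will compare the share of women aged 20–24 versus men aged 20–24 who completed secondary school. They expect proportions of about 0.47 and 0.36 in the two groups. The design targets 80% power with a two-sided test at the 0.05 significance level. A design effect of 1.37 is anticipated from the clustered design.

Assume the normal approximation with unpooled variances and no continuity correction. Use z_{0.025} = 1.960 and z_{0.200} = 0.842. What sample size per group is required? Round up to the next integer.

n = 427 per group

n = (z_{α/2} + z_β)² · [p₁(1−p₁) + p₂(1−p₂)] / (p₁ − p₂)²
  = (1.960 + 0.842)² · (0.47·0.53 + 0.36·0.64) / (0.11)²
  = (2.802)² · (0.2491 + 0.2304) / 0.0121
  = 7.8512 · 0.4795 / 0.0121
  = 311.13
Design effect: 1.37 × 311.13 = 426.25.
Round up → n = 427 per group.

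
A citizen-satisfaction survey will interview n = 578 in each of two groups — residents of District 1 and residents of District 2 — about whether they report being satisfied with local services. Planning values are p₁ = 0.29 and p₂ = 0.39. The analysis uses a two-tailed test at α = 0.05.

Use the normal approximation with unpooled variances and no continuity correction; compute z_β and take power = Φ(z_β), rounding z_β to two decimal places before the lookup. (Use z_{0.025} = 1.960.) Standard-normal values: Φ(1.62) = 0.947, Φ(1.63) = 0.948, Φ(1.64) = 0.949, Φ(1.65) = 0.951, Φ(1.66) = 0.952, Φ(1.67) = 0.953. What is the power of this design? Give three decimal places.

Power ≈ 0.951

z_β = |p₁−p₂|·√(n/[p₁q₁+p₂q₂]) − z_{α/2}
    = 0.10 · √(578/0.4438) − 1.960
    = 0.10 · 36.0886 − 1.960
    = 3.6089 − 1.960 = 1.6489 → 1.65
Power = Φ(1.65) = 0.951.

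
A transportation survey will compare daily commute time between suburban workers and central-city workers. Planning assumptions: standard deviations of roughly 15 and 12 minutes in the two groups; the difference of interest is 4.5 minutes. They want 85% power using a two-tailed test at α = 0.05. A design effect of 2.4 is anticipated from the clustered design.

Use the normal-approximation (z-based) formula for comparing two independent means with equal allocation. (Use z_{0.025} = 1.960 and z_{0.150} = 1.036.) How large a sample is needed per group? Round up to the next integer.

n = (z_{α/2} + z_β)² · (σ₁² + σ₂²) / δ²
  = (1.960 + 1.036)² · (15² + 12² = 369) / 4.5²
  = 8.9760 · 369 / 20.25
  = 163.56
Design effect: 2.4 × 163.56 = 392.55.
Round up → n = 393 per group.

n = 393 per group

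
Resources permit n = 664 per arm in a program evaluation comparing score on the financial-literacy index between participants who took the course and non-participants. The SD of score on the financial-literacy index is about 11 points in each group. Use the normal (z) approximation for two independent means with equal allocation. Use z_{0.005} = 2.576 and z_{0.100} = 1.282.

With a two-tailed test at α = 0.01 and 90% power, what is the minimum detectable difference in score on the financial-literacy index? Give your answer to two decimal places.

δ = (z_{α/2} + z_β) · √((σ₁²+σ₂²)/n)
  = (2.576 + 1.282) · √(242/664)
  = 3.858 · √0.36446
  = 3.858 · 0.6037
  = 2.3291

Minimum detectable difference ≈ 2.33 points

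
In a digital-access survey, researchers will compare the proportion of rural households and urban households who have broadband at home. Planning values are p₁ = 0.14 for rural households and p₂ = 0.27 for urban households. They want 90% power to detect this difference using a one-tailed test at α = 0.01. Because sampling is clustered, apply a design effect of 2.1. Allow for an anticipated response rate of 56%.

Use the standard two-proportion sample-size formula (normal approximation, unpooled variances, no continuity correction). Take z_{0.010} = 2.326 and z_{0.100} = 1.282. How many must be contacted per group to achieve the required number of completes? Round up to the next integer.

n = 918 per group

n = (z_α + z_β)² · [p₁(1−p₁) + p₂(1−p₂)] / (p₁ − p₂)²
  = (2.326 + 1.282)² · (0.14·0.86 + 0.27·0.73) / (-0.13)²
  = (3.608)² · (0.1204 + 0.1971) / 0.0169
  = 13.0177 · 0.3175 / 0.0169
  = 244.56
Design effect: 2.1 × 244.56 = 513.58.
Adjust for 56% response: 513.58 / 0.56 = 917.11.
Round up → n = 918 per group.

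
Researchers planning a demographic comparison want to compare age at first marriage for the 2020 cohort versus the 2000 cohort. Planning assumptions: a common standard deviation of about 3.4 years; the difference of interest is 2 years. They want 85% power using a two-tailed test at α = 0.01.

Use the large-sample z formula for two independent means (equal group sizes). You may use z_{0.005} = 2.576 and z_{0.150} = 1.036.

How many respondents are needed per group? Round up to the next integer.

n = 76 per group

n = (z_{α/2} + z_β)² · (σ₁² + σ₂²) / δ²
  = (2.576 + 1.036)² · (2·3.4² = 23.12) / 2²
  = 13.0465 · 23.12 / 4
  = 75.41
Round up → n = 76 per group.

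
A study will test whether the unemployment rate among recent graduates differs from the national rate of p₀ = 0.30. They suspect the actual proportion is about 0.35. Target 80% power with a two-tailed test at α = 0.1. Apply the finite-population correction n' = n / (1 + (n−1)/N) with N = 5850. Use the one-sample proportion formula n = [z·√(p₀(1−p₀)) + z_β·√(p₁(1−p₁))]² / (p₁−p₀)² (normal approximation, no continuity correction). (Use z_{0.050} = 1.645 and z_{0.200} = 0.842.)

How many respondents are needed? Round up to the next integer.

n = [z_{α/2}·√(p₀q₀) + z_β·√(p₁q₁)]² / (p₁ − p₀)²
  = [1.645·√(0.30·0.70) + 0.842·√(0.35·0.65)]² / (0.05)²
  = [1.645·0.4583 + 0.842·0.4770]² / 0.0025
  = [1.1554]² / 0.0025
  = 534.02
Finite-population correction (N = 5850): 534.02 / (1 + (534.02 − 1)/5850) = 489.42.
Round up → n = 490.

n = 490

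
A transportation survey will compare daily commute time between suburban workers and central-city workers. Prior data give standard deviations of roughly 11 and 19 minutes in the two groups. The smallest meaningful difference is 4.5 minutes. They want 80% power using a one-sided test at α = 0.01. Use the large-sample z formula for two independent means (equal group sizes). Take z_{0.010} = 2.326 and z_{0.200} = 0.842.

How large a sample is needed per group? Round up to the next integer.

n = 239 per group

n = (z_α + z_β)² · (σ₁² + σ₂²) / δ²
  = (2.326 + 0.842)² · (11² + 19² = 482) / 4.5²
  = 10.0362 · 482 / 20.25
  = 238.89
Round up → n = 239 per group.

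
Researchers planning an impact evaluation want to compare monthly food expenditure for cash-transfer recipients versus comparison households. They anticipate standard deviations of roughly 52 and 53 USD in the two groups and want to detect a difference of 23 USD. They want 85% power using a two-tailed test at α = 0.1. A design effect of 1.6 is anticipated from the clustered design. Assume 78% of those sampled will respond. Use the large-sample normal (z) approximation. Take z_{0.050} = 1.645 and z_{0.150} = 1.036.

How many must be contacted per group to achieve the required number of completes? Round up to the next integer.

n = (z_{α/2} + z_β)² · (σ₁² + σ₂²) / δ²
  = (1.645 + 1.036)² · (52² + 53² = 5513) / 23²
  = 7.1878 · 5513 / 529
  = 74.91
Design effect: 1.6 × 74.91 = 119.85.
Adjust for 78% response: 119.85 / 0.78 = 153.66.
Round up → n = 154 per group.

n = 154 per group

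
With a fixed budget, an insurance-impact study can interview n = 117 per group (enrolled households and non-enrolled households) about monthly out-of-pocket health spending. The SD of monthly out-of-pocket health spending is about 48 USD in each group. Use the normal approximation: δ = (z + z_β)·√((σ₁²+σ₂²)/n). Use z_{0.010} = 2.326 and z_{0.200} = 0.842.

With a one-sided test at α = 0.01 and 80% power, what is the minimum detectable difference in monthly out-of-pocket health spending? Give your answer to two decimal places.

δ = (z_α + z_β) · √((σ₁²+σ₂²)/n)
  = (2.326 + 0.842) · √(4608/117)
  = 3.168 · √39.3846
  = 3.168 · 6.2757
  = 19.8815

Minimum detectable difference ≈ 19.88 USD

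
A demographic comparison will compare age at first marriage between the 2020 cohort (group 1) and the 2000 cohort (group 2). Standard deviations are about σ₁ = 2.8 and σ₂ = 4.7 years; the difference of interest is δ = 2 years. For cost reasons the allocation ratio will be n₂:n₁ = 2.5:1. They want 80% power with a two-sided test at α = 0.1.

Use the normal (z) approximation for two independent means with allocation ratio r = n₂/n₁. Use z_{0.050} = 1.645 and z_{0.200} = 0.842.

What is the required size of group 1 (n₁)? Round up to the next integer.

n₁ = 26

n₁ = (z_{α/2} + z_β)² · (σ₁² + σ₂²/r) / δ²
   = (1.645 + 0.842)² · (2.8² + 4.7²/2.5) / 2²
   = 6.1852 · (7.84 + 8.836) / 4
   = 6.1852 · 16.676 / 4
   = 25.79
Round up → n₁ = 26; n₂ = r·n₁ = 2.5 × 26 = 65.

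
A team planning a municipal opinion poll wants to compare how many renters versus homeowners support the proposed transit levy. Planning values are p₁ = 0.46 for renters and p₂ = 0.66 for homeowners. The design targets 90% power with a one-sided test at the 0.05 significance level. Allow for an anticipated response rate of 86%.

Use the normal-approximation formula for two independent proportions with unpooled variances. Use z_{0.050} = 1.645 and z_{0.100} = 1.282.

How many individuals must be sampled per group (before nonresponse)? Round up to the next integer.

n = (z_α + z_β)² · [p₁(1−p₁) + p₂(1−p₂)] / (p₁ − p₂)²
  = (1.645 + 1.282)² · (0.46·0.54 + 0.66·0.34) / (-0.20)²
  = (2.927)² · (0.2484 + 0.2244) / 0.0400
  = 8.5673 · 0.4728 / 0.0400
  = 101.27
Adjust for 86% response: 101.27 / 0.86 = 117.75.
Round up → n = 118 per group.

n = 118 per group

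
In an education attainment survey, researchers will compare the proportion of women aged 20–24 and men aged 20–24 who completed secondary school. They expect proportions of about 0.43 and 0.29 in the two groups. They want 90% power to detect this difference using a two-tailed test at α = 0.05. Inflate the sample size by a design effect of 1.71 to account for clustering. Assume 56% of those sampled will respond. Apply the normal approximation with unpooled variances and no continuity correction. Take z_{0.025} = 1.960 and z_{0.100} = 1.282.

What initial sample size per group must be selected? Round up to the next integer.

n = 739 per group

n = (z_{α/2} + z_β)² · [p₁(1−p₁) + p₂(1−p₂)] / (p₁ − p₂)²
  = (1.960 + 1.282)² · (0.43·0.57 + 0.29·0.71) / (0.14)²
  = (3.242)² · (0.2451 + 0.2059) / 0.0196
  = 10.5106 · 0.4510 / 0.0196
  = 241.85
Design effect: 1.71 × 241.85 = 413.56.
Adjust for 56% response: 413.56 / 0.56 = 738.51.
Round up → n = 739 per group.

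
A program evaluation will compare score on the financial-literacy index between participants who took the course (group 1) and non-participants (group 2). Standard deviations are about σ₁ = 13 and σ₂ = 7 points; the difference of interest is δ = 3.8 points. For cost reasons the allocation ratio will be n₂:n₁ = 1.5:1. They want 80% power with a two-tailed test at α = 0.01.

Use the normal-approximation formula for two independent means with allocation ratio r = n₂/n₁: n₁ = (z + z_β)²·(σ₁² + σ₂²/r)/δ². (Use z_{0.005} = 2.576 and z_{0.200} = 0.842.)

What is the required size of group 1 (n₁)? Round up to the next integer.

n₁ = (z_{α/2} + z_β)² · (σ₁² + σ₂²/r) / δ²
   = (2.576 + 0.842)² · (13² + 7²/1.5) / 3.8²
   = 11.6827 · (169 + 32.6667) / 14.44
   = 11.6827 · 201.6667 / 14.44
   = 163.16
Round up → n₁ = 164; n₂ = r·n₁ = 1.5 × 164 = 246.

n₁ = 164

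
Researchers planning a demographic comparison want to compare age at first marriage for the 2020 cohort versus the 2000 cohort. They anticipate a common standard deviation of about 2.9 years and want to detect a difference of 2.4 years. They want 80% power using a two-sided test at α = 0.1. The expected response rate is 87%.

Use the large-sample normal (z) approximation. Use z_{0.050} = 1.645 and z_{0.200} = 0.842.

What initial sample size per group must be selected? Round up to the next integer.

n = 21 per group

n = (z_{α/2} + z_β)² · (σ₁² + σ₂²) / δ²
  = (1.645 + 0.842)² · (2·2.9² = 16.82) / 2.4²
  = 6.1852 · 16.82 / 5.76
  = 18.06
Adjust for 87% response: 18.06 / 0.87 = 20.76.
Round up → n = 21 per group.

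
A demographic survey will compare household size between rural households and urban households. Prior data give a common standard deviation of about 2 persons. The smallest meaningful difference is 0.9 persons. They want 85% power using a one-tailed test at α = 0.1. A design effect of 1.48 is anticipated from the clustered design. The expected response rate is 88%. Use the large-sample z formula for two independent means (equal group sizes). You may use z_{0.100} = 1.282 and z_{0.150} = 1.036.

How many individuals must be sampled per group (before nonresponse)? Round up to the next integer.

n = (z_α + z_β)² · (σ₁² + σ₂²) / δ²
  = (1.282 + 1.036)² · (2·2² = 8) / 0.9²
  = 5.3731 · 8 / 0.81
  = 53.07
Design effect: 1.48 × 53.07 = 78.54.
Adjust for 88% response: 78.54 / 0.88 = 89.25.
Round up → n = 90 per group.

n = 90 per group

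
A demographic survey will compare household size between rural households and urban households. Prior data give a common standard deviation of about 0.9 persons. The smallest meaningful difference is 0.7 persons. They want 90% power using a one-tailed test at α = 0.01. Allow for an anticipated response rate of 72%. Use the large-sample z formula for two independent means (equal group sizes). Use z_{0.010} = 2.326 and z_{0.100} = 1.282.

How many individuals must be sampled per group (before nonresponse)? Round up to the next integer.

n = 60 per group

n = (z_α + z_β)² · (σ₁² + σ₂²) / δ²
  = (2.326 + 1.282)² · (2·0.9² = 1.62) / 0.7²
  = 13.0177 · 1.62 / 0.49
  = 43.04
Adjust for 72% response: 43.04 / 0.72 = 59.77.
Round up → n = 60 per group.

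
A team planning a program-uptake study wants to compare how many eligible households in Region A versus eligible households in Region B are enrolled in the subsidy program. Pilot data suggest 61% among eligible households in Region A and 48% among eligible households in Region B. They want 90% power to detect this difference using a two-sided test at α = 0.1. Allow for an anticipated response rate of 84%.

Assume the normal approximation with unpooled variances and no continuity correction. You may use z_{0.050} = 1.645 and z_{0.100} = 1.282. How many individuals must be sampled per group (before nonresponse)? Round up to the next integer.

n = 295 per group

n = (z_{α/2} + z_β)² · [p₁(1−p₁) + p₂(1−p₂)] / (p₁ − p₂)²
  = (1.645 + 1.282)² · (0.61·0.39 + 0.48·0.52) / (0.13)²
  = (2.927)² · (0.2379 + 0.2496) / 0.0169
  = 8.5673 · 0.4875 / 0.0169
  = 247.13
Adjust for 84% response: 247.13 / 0.84 = 294.21.
Round up → n = 295 per group.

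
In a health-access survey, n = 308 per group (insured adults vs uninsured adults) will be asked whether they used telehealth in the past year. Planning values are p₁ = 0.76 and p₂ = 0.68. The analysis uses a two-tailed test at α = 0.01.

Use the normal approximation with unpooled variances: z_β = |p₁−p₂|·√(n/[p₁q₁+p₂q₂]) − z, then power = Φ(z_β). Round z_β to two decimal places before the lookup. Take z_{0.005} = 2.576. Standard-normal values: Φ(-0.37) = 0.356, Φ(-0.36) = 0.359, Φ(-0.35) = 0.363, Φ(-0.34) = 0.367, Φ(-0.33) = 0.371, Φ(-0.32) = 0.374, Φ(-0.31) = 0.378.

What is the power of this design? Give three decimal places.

Power ≈ 0.359

z_β = |p₁−p₂|·√(n/[p₁q₁+p₂q₂]) − z_{α/2}
    = 0.08 · √(308/0.4000) − 2.576
    = 0.08 · 27.7489 − 2.576
    = 2.2199 − 2.576 = -0.3561 → -0.36
Power = Φ(-0.36) = 0.359.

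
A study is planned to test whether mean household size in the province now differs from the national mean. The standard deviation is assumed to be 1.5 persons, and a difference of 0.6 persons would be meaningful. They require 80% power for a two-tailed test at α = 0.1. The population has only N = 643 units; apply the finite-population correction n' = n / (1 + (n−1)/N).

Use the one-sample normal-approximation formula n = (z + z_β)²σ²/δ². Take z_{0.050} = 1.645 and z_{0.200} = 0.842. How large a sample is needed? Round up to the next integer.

n = (z_{α/2} + z_β)² · σ² / δ²
  = (1.645 + 0.842)² · 1.5² / 0.6²
  = 6.1852 · 2.25 / 0.36
  = 38.66
Finite-population correction (N = 643): 38.66 / (1 + (38.66 − 1)/643) = 36.52.
Round up → n = 37.

n = 37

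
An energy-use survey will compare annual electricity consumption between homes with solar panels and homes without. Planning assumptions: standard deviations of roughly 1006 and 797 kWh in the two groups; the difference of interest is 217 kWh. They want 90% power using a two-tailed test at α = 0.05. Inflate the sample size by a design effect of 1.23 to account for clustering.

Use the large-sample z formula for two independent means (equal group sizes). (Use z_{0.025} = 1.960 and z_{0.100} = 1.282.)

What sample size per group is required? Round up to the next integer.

n = 453 per group

n = (z_{α/2} + z_β)² · (σ₁² + σ₂²) / δ²
  = (1.960 + 1.282)² · (1006² + 797² = 1647245) / 217²
  = 10.5106 · 1647245 / 47089
  = 367.68
Design effect: 1.23 × 367.68 = 452.24.
Round up → n = 453 per group.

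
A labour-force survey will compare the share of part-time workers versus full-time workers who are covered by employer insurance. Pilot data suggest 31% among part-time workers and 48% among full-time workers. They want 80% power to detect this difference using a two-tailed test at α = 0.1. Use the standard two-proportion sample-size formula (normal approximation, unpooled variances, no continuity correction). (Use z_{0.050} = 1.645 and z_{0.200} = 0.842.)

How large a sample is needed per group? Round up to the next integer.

n = 100 per group

n = (z_{α/2} + z_β)² · [p₁(1−p₁) + p₂(1−p₂)] / (p₁ − p₂)²
  = (1.645 + 0.842)² · (0.31·0.69 + 0.48·0.52) / (-0.17)²
  = (2.487)² · (0.2139 + 0.2496) / 0.0289
  = 6.1852 · 0.4635 / 0.0289
  = 99.20
Round up → n = 100 per group.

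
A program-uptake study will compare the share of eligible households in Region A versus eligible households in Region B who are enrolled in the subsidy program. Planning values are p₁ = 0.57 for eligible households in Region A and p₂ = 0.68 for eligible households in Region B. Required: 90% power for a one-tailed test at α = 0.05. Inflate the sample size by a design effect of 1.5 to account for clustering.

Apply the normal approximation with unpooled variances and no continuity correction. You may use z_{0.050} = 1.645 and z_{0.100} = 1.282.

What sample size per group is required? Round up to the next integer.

n = 492 per group

n = (z_α + z_β)² · [p₁(1−p₁) + p₂(1−p₂)] / (p₁ − p₂)²
  = (1.645 + 1.282)² · (0.57·0.43 + 0.68·0.32) / (-0.11)²
  = (2.927)² · (0.2451 + 0.2176) / 0.0121
  = 8.5673 · 0.4627 / 0.0121
  = 327.61
Design effect: 1.5 × 327.61 = 491.42.
Round up → n = 492 per group.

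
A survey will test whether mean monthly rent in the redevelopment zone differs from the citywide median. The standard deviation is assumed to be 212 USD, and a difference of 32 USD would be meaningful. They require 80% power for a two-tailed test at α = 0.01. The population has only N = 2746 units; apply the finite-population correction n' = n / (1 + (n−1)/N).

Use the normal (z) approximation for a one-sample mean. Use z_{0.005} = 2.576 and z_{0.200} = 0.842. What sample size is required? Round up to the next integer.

n = 433

n = (z_{α/2} + z_β)² · σ² / δ²
  = (2.576 + 0.842)² · 212² / 32²
  = 11.6827 · 44944 / 1024
  = 512.76
Finite-population correction (N = 2746): 512.76 / (1 + (512.76 − 1)/2746) = 432.21.
Round up → n = 433.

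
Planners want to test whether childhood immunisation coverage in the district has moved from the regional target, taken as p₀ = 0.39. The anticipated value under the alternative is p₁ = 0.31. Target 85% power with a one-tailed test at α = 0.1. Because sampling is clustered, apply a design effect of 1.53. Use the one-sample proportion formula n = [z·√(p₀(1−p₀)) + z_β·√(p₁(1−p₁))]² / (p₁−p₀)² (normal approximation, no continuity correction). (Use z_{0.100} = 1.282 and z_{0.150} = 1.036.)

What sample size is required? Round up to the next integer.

n = 292

n = [z_α·√(p₀q₀) + z_β·√(p₁q₁)]² / (p₁ − p₀)²
  = [1.282·√(0.39·0.61) + 1.036·√(0.31·0.69)]² / (-0.08)²
  = [1.282·0.4877 + 1.036·0.4625]² / 0.0064
  = [1.1044]² / 0.0064
  = 190.59
Design effect: 1.53 × 190.59 = 291.60.
Round up → n = 292.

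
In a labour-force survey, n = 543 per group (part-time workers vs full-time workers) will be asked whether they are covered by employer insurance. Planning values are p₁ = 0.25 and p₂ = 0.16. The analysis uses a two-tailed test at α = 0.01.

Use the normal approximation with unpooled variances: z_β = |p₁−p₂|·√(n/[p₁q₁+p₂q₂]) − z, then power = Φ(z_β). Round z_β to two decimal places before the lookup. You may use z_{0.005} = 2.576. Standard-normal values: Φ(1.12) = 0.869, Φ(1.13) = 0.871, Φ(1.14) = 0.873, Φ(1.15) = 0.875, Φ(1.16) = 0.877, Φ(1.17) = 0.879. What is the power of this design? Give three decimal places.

Power ≈ 0.869

z_β = |p₁−p₂|·√(n/[p₁q₁+p₂q₂]) − z_{α/2}
    = 0.09 · √(543/0.3219) − 2.576
    = 0.09 · 41.0714 − 2.576
    = 3.6964 − 2.576 = 1.1204 → 1.12
Power = Φ(1.12) = 0.869.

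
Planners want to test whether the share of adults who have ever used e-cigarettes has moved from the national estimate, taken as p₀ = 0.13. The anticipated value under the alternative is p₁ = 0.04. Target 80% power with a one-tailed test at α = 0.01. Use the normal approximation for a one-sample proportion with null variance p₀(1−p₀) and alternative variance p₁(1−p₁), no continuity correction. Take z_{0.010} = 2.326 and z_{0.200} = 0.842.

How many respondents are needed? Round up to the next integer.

n = 111

n = [z_α·√(p₀q₀) + z_β·√(p₁q₁)]² / (p₁ − p₀)²
  = [2.326·√(0.13·0.87) + 0.842·√(0.04·0.96)]² / (-0.09)²
  = [2.326·0.3363 + 0.842·0.1960]² / 0.0081
  = [0.9472]² / 0.0081
  = 110.77
Round up → n = 111.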